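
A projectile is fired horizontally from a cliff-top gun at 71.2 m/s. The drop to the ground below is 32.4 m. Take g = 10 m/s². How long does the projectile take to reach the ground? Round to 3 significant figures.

The horizontal speed doesn't affect the fall. With v_y0 = 0, h = ½ g t².
t = √(2 × 32.4 / 10) = √6.480 = 2.55 s.

2.55 s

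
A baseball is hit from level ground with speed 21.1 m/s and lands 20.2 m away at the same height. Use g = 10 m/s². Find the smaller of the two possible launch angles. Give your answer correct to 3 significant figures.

Level-ground range: R = v₀² sin(2θ)/g ⇒ sin 2θ = R g / v₀² = 20.2×10/21.1² = 0.4537.
2θ = arcsin(0.4537) = 26.98° or 180° − 26.98° = 153.02°.
So θ = 13.5° or θ = 76.5°.

13.5°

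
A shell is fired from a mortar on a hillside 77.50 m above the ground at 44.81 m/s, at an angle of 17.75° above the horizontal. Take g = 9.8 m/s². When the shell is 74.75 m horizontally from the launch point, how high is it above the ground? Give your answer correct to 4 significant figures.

86.40 m

v_x = 44.81 cos 17.75° = 42.677 m/s, v_y0 = 44.81 sin 17.75° = 13.661 m/s.
Time to reach x = 74.75 m: t = x / v_x = 74.75 / 42.677 = 1.7515 s.
y = 77.50 + v_y0 t − ½ g t² = 77.50 + 13.661×1.7515 − 4.900×1.7515² = 86.40 m.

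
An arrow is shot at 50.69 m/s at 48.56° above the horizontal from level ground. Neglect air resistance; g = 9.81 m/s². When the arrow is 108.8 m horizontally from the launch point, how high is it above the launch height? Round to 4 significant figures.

v_x = 50.69 cos 48.56° = 33.548 m/s, v_y0 = 50.69 sin 48.56° = 38.000 m/s.
Time to reach x = 108.8 m: t = x / v_x = 108.8 / 33.548 = 3.2431 s.
y = v_y0 t − ½ g t² = 38.000×3.2431 − 4.905×3.2431² = 71.65 m.

71.65 m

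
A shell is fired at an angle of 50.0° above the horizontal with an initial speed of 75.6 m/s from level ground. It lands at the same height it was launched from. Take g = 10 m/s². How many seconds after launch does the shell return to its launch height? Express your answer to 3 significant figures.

11.6 s

Vertical component: v_y = 75.6 sin 50.0° = 57.91 m/s.
For a projectile landing at launch height, time of flight is t = 2 v_y / g = 2 × 57.91 / 10 = 11.6 s.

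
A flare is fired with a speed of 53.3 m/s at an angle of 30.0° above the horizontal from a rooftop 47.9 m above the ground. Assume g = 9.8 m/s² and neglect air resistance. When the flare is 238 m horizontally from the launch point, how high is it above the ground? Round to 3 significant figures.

55.0 m

v_x = 53.3 cos 30.0° = 46.16 m/s, v_y0 = 53.3 sin 30.0° = 26.65 m/s.
Time to reach x = 238 m: t = x / v_x = 238 / 46.16 = 5.156 s.
y = 47.9 + v_y0 t − ½ g t² = 47.9 + 26.65×5.156 − 4.900×5.156² = 55.0 m.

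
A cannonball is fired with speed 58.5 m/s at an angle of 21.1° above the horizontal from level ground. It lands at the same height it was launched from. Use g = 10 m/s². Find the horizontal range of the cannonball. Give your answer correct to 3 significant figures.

Components: v_x = 58.5 cos 21.1° = 54.58 m/s, v_y = 58.5 sin 21.1° = 21.06 m/s.
Time of flight (same landing height): t = 2 v_y / g = 2 × 21.06 / 10 = 4.212 s.
Range: R = v_x · t = 54.58 × 4.212 = 230 m.

230 m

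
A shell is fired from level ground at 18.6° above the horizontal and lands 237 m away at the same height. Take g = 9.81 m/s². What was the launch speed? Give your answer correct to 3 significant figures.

On level ground, R = v₀² sin(2θ) / g, so v₀ = √(R g / sin 2θ).
sin(2 × 18.6°) = 0.6046.
v₀ = √(237 × 9.81 / 0.6046) = √3845 = 62.0 m/s.

62.0 m/s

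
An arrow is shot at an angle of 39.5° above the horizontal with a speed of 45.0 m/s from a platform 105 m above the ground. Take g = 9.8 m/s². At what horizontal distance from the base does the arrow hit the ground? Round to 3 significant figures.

291 m

Components: v_x = 45.0 cos 39.5° = 34.72 m/s, v_y = 45.0 sin 39.5° = 28.62 m/s.
Vertical: 0 = 105 + 28.62 t − ½(9.8) t² ⇒ 4.900 t² − 28.62 t − 105 = 0.
t = [28.62 + √(819.1 + 2058)] / 9.800 = 8.394 s.
Horizontal: R = v_x · t = 34.72 × 8.394 = 291 m.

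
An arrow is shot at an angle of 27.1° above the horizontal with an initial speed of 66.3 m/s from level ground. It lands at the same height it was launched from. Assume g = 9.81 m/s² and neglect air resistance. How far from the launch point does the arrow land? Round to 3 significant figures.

363 m

For level ground, R = v₀² sin(2θ) / g.
sin(2 × 27.1°) = sin 54.20° = 0.8111.
R = (66.3)² × 0.8111 / 9.81 = 363 m.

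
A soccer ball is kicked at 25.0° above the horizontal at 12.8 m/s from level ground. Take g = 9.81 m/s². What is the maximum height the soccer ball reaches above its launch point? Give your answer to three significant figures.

1.49 m

Vertical component of launch velocity: v_y = 12.8 sin 25.0° = 5.410 m/s.
At the highest point the vertical velocity is zero, so v_y² = 2 g h_max.
h_max = (5.410)² / (2 × 9.81) = 29.27 / 19.62 = 1.49 m.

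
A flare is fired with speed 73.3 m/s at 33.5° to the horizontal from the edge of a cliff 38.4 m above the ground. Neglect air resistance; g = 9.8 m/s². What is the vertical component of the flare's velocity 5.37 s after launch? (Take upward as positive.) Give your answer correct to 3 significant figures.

-12.2 m/s

Initial vertical component: v_y0 = 73.3 sin 33.5° = 40.46 m/s.
v_y(t) = v_y0 − g t = 40.46 − 9.8 × 5.37 = -12.2 m/s.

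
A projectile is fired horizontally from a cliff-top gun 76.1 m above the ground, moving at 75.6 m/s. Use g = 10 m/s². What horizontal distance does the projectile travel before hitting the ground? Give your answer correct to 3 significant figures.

295 m

Initial vertical velocity is zero, so the fall time comes from h = ½ g t²: t = √(2 × 76.1 / 10) = 3.901 s.
Horizontal motion is uniform at 75.6 m/s, so x = 75.6 × 3.901 = 295 m.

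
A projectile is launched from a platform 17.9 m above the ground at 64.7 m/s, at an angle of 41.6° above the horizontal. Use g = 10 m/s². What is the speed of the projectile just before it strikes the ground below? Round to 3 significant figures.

v_x = 64.7 cos 41.6° = 48.38 m/s is unchanged throughout.
For the vertical component, v_y² = v_y0² + 2 g h = (42.96)² + 2×10×17.9 = 2204, so |v_y| = 46.95 m/s.
Impact speed = √(v_x² + v_y²) = √(2341 + 2204) = 67.4 m/s.

67.4 m/s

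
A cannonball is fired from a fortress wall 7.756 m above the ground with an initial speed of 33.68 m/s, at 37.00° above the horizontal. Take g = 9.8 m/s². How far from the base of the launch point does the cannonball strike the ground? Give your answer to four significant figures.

Components: v_x = 33.68 cos 37.00° = 26.898 m/s, v_y = 33.68 sin 37.00° = 20.269 m/s.
Vertical: 0 = 7.756 + 20.269 t − ½(9.8) t² ⇒ 4.900 t² − 20.269 t − 7.756 = 0.
t = [20.269 + √(410.83 + 152.02)] / 9.800 = 4.4891 s.
Horizontal: R = v_x · t = 26.898 × 4.4891 = 120.7 m.

120.7 m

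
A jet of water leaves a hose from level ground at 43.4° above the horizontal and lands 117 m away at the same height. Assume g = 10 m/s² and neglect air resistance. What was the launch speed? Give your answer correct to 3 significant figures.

34.2 m/s

On level ground, R = v₀² sin(2θ) / g, so v₀ = √(R g / sin 2θ).
sin(2 × 43.4°) = 0.9984.
v₀ = √(117 × 10 / 0.9984) = √1172 = 34.2 m/s.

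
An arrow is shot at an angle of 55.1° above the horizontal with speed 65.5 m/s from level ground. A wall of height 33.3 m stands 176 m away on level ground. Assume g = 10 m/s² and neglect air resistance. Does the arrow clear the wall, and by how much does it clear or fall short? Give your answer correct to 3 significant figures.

v_x = 65.5 cos 55.1° = 37.48 m/s; v_y0 = 65.5 sin 55.1° = 53.72 m/s.
Time to reach the wall: t = 176 / 37.48 = 4.696 s.
Height at that point: y = 53.72×4.696 − 5.000×4.696² = 142.0 m.
That is 142.0 − 33.3 = 109 m above the top of the wall, so the arrow clears it.

Yes — it clears the wall by 109 m.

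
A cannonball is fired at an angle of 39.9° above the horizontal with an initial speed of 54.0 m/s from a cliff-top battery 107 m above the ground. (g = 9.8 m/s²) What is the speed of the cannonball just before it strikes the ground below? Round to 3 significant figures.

70.8 m/s

v_x = 54.0 cos 39.9° = 41.43 m/s is unchanged throughout.
For the vertical component, v_y² = v_y0² + 2 g h = (34.64)² + 2×9.8×107 = 3297, so |v_y| = 57.42 m/s.
Impact speed = √(v_x² + v_y²) = √(1716 + 3297) = 70.8 m/s.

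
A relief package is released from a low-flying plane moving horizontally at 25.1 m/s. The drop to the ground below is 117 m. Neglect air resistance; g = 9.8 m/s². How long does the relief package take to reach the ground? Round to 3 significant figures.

The horizontal speed doesn't affect the fall. With v_y0 = 0, h = ½ g t².
t = √(2 × 117 / 9.8) = √23.88 = 4.89 s.

4.89 s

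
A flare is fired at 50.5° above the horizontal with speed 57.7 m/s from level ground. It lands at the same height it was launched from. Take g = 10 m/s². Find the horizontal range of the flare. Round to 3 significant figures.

Components: v_x = 57.7 cos 50.5° = 36.70 m/s, v_y = 57.7 sin 50.5° = 44.52 m/s.
Time of flight (same landing height): t = 2 v_y / g = 2 × 44.52 / 10 = 8.904 s.
Range: R = v_x · t = 36.70 × 8.904 = 327 m.

327 m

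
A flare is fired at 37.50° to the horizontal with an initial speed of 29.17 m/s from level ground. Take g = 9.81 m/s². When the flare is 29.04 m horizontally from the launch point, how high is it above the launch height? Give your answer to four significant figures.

v_x = 29.17 cos 37.50° = 23.142 m/s, v_y0 = 29.17 sin 37.50° = 17.758 m/s.
Time to reach x = 29.04 m: t = x / v_x = 29.04 / 23.142 = 1.2549 s.
y = v_y0 t − ½ g t² = 17.758×1.2549 − 4.905×1.2549² = 14.56 m.

14.56 m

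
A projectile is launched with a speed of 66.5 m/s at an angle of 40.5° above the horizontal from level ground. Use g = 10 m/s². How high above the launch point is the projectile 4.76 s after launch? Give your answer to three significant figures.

v_y0 = 66.5 sin 40.5° = 43.19 m/s.
y(t) = v_y0 t − ½ g t² = 43.19×4.76 − 5.000×4.76² = 92.3 m.

92.3 m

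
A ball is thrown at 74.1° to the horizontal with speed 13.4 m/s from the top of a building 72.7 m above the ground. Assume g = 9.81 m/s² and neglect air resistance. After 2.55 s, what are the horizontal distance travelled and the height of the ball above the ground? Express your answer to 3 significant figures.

x = 9.36 m, y = 73.7 m

v_x = 13.4 cos 74.1° = 3.671 m/s; v_y0 = 13.4 sin 74.1° = 12.89 m/s.
x = v_x t = 3.671 × 2.55 = 9.36 m.
y = 72.7 + v_y0 t − ½ g t² = 73.7 m.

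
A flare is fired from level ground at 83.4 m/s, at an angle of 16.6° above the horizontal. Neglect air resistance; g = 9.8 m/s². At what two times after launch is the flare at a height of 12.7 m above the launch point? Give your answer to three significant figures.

0.609 s and 4.25 s

v_y0 = 83.4 sin 16.6° = 23.83 m/s.
Set y = v_y0 t − ½ g t² = 12.7: 4.900 t² − 23.83 t + 12.7 = 0.
t = [23.83 ± √(567.9 − 248.9)] / 9.8 = (23.83 ± 17.86) / 9.8, giving t = 0.609 s or t = 4.25 s.
So the flare is at 12.7 m at t = 0.609 s (rising) and t = 4.25 s (falling).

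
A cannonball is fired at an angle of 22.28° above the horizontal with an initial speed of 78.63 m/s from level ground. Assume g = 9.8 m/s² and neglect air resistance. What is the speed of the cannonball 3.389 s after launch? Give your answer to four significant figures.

v_x = 78.63 cos 22.28° = 72.760 m/s (constant).
v_y(t) = 78.63 sin 22.28° − g t = 29.811 − 9.8 × 3.389 = -3.4012 m/s.
Speed = √(v_x² + v_y²) = √(5294.0 + 11.568) = 72.84 m/s.

72.84 m/s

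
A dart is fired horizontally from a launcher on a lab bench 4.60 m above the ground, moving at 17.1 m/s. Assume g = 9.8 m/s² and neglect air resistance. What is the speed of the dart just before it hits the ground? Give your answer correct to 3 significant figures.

19.6 m/s

Fall time: t = √(2 × 4.60 / 9.8) = 0.9689 s.
At impact: v_x = 17.1 m/s (unchanged), v_y = g t = 9.8 × 0.9689 = 9.495 m/s.
Speed = √(v_x² + v_y²) = √(292.4 + 90.16) = 19.6 m/s.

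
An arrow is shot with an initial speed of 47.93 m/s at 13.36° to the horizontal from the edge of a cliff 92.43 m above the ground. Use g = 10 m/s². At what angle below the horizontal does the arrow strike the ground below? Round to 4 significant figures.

v_x = 47.93 cos 13.36° = 46.633 m/s.
At impact |v_y| = √(v_y0² + 2 g h) = √(11.075² + 2×10×92.43) = 44.399 m/s.
Angle below horizontal = arctan(|v_y| / v_x) = arctan(44.399 / 46.633) = 43.59°.

43.59°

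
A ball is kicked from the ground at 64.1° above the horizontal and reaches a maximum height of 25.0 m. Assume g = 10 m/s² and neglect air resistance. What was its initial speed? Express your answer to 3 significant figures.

24.9 m/s

At maximum height v_y = 0, so (v₀ sin θ)² = 2 g H.
v₀ sin 64.1° = √(2 × 10 × 25.0) = 22.36 m/s.
v₀ = 22.36 / sin 64.1° = 22.36 / 0.8996 = 24.9 m/s.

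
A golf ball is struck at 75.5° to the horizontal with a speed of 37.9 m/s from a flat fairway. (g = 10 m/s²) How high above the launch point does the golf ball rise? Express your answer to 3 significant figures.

Vertical component of launch velocity: v_y = 37.9 sin 75.5° = 36.69 m/s.
At the highest point the vertical velocity is zero, so v_y² = 2 g h_max.
h_max = (36.69)² / (2 × 10) = 1346 / 20.00 = 67.3 m.

67.3 m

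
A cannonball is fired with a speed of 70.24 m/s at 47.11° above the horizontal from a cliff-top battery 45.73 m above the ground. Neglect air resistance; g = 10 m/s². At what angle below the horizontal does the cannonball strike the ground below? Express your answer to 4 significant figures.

v_x = 70.24 cos 47.11° = 47.805 m/s.
At impact |v_y| = √(v_y0² + 2 g h) = √(51.462² + 2×10×45.73) = 59.690 m/s.
Angle below horizontal = arctan(|v_y| / v_x) = arctan(59.690 / 47.805) = 51.31°.

51.31°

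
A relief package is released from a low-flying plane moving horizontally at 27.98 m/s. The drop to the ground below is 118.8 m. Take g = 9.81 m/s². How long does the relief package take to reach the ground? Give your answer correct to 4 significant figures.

4.921 s

The horizontal speed doesn't affect the fall. With v_y0 = 0, h = ½ g t².
t = √(2 × 118.8 / 9.81) = √24.220 = 4.921 s.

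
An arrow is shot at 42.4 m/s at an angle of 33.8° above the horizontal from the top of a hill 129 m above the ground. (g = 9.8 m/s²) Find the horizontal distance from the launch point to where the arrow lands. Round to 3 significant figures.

Components: v_x = 42.4 cos 33.8° = 35.23 m/s, v_y = 42.4 sin 33.8° = 23.59 m/s.
Vertical: 0 = 129 + 23.59 t − ½(9.8) t² ⇒ 4.900 t² − 23.59 t − 129 = 0.
t = [23.59 + √(556.5 + 2528)] / 9.800 = 8.074 s.
Horizontal: R = v_x · t = 35.23 × 8.074 = 284 m.

284 m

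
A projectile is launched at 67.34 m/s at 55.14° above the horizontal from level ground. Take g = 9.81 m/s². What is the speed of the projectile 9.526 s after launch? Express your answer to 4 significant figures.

v_x = 67.34 cos 55.14° = 38.490 m/s (constant).
v_y(t) = 67.34 sin 55.14° − g t = 55.256 − 9.81 × 9.526 = -38.194 m/s.
Speed = √(v_x² + v_y²) = √(1481.5 + 1458.8) = 54.22 m/s.

54.22 m/s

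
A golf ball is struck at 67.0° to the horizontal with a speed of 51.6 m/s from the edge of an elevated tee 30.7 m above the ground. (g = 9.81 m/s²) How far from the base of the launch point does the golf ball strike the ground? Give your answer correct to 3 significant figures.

Components: v_x = 51.6 cos 67.0° = 20.16 m/s, v_y = 51.6 sin 67.0° = 47.50 m/s.
Vertical: 0 = 30.7 + 47.50 t − ½(9.81) t² ⇒ 4.905 t² − 47.50 t − 30.7 = 0.
t = [47.50 + √(2256 + 602.3)] / 9.810 = 10.29 s.
Horizontal: R = v_x · t = 20.16 × 10.29 = 207 m.

207 m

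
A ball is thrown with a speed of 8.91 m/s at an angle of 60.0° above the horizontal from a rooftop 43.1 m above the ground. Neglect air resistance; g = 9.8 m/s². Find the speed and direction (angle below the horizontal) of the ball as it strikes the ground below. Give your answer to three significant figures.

30.4 m/s at 81.6° below the horizontal

v_x = 8.91 cos 60.0° = 4.455 m/s (constant).
|v_y| at impact = √((7.716)² + 2×9.8×43.1) = 30.07 m/s.
Speed = √(4.455² + 30.07²) = 30.4 m/s; angle = arctan(30.07/4.455) = 81.6° below horizontal.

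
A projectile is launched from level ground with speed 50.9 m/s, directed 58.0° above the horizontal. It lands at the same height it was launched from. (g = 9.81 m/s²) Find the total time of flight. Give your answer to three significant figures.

8.80 s

Vertical component: v_y = 50.9 sin 58.0° = 43.17 m/s.
For a projectile landing at launch height, time of flight is t = 2 v_y / g = 2 × 43.17 / 9.81 = 8.80 s.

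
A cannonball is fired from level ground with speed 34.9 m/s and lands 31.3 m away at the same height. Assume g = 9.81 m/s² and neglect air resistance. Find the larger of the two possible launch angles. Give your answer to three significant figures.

82.7°

Level-ground range: R = v₀² sin(2θ)/g ⇒ sin 2θ = R g / v₀² = 31.3×9.81/34.9² = 0.2521.
2θ = arcsin(0.2521) = 14.60° or 180° − 14.60° = 165.40°.
So θ = 7.30° or θ = 82.7°.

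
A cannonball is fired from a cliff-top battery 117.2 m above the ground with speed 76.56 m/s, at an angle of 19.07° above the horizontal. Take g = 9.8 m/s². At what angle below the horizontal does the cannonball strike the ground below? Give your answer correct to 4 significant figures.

v_x = 76.56 cos 19.07° = 72.358 m/s.
At impact |v_y| = √(v_y0² + 2 g h) = √(25.014² + 2×9.8×117.2) = 54.063 m/s.
Angle below horizontal = arctan(|v_y| / v_x) = arctan(54.063 / 72.358) = 36.77°.

36.77°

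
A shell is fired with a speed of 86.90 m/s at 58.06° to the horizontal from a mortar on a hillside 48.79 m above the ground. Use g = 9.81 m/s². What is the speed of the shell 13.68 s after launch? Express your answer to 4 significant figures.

75.95 m/s

v_x = 86.90 cos 58.06° = 45.973 m/s (constant).
v_y(t) = 86.90 sin 58.06° − g t = 73.744 − 9.81 × 13.68 = -60.457 m/s.
Speed = √(v_x² + v_y²) = √(2113.5 + 3655.0) = 75.95 m/s.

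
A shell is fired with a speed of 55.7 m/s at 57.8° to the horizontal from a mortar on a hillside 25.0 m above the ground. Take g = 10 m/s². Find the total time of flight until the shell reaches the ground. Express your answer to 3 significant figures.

Vertical component: v_y = 55.7 sin 57.8° = 47.13 m/s.
Taking up as positive with launch at y = 25.0 m, landing at y = 0: 0 = 25.0 + 47.13 t − ½(10) t².
Solving 5.000 t² − 47.13 t − 25.0 = 0 gives t = [47.13 + √(47.13² + 4·5.000·25.0)] / 10.00 = 9.93 s.

9.93 s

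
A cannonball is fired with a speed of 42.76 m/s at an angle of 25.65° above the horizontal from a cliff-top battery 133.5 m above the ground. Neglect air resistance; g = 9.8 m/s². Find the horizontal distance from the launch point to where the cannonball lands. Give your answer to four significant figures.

286.8 m

Components: v_x = 42.76 cos 25.65° = 38.546 m/s, v_y = 42.76 sin 25.65° = 18.510 m/s.
Vertical: 0 = 133.5 + 18.510 t − ½(9.8) t² ⇒ 4.900 t² − 18.510 t − 133.5 = 0.
t = [18.510 + √(342.62 + 2616.6)] / 9.800 = 7.4397 s.
Horizontal: R = v_x · t = 38.546 × 7.4397 = 286.8 m.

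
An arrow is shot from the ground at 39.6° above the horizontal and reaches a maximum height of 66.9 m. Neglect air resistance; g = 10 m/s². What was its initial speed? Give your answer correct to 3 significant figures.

At maximum height v_y = 0, so (v₀ sin θ)² = 2 g H.
v₀ sin 39.6° = √(2 × 10 × 66.9) = 36.58 m/s.
v₀ = 36.58 / sin 39.6° = 36.58 / 0.6374 = 57.4 m/s.

57.4 m/s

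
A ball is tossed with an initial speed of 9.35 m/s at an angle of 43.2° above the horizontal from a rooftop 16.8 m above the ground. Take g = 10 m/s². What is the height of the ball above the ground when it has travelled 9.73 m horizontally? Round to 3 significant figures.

15.7 m

v_x = 9.35 cos 43.2° = 6.816 m/s, v_y0 = 9.35 sin 43.2° = 6.401 m/s.
Time to reach x = 9.73 m: t = x / v_x = 9.73 / 6.816 = 1.428 s.
y = 16.8 + v_y0 t − ½ g t² = 16.8 + 6.401×1.428 − 5.000×1.428² = 15.7 m.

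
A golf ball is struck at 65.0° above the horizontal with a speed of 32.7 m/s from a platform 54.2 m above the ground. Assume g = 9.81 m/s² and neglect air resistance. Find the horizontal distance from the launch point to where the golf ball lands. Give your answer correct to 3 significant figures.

Components: v_x = 32.7 cos 65.0° = 13.82 m/s, v_y = 32.7 sin 65.0° = 29.64 m/s.
Vertical: 0 = 54.2 + 29.64 t − ½(9.81) t² ⇒ 4.905 t² − 29.64 t − 54.2 = 0.
t = [29.64 + √(878.5 + 1063)] / 9.810 = 7.513 s.
Horizontal: R = v_x · t = 13.82 × 7.513 = 104 m.

104 m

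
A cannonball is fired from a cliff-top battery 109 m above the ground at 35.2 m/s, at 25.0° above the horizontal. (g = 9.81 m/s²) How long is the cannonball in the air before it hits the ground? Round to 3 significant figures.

6.47 s

Vertical component: v_y = 35.2 sin 25.0° = 14.88 m/s.
Taking up as positive with launch at y = 109 m, landing at y = 0: 0 = 109 + 14.88 t − ½(9.81) t².
Solving 4.905 t² − 14.88 t − 109 = 0 gives t = [14.88 + √(14.88² + 4·4.905·109)] / 9.810 = 6.47 s.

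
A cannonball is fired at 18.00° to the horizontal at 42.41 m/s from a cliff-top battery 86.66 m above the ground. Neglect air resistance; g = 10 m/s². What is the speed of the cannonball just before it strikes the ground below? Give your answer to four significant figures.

59.43 m/s

v_x = 42.41 cos 18.00° = 40.334 m/s is unchanged throughout.
For the vertical component, v_y² = v_y0² + 2 g h = (13.105)² + 2×10×86.66 = 1904.9, so |v_y| = 43.645 m/s.
Impact speed = √(v_x² + v_y²) = √(1626.8 + 1904.9) = 59.43 m/s.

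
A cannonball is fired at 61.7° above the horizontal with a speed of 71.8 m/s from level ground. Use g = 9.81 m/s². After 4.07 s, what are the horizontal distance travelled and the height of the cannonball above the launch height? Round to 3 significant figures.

x = 139 m, y = 176 m

v_x = 71.8 cos 61.7° = 34.04 m/s; v_y0 = 71.8 sin 61.7° = 63.22 m/s.
x = v_x t = 34.04 × 4.07 = 139 m.
y = v_y0 t − ½ g t² = 63.22×4.07 − 4.905×4.07² = 176 m.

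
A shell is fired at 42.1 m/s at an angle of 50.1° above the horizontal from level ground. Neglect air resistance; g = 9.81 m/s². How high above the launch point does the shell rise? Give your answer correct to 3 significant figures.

53.2 m

Vertical component of launch velocity: v_y = 42.1 sin 50.1° = 32.30 m/s.
At the highest point the vertical velocity is zero, so v_y² = 2 g h_max.
h_max = (32.30)² / (2 × 9.81) = 1043 / 19.62 = 53.2 m.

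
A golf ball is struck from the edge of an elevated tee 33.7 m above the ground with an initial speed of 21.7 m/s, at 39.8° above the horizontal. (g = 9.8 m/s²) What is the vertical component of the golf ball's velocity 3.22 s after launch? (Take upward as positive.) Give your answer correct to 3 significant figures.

Initial vertical component: v_y0 = 21.7 sin 39.8° = 13.89 m/s.
v_y(t) = v_y0 − g t = 13.89 − 9.8 × 3.22 = -17.7 m/s.

-17.7 m/s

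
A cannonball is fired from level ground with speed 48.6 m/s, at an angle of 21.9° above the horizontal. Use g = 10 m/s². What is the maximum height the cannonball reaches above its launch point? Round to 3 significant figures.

16.4 m

Vertical component of launch velocity: v_y = 48.6 sin 21.9° = 18.13 m/s.
At the highest point the vertical velocity is zero, so v_y² = 2 g h_max.
h_max = (18.13)² / (2 × 10) = 328.7 / 20.00 = 16.4 m.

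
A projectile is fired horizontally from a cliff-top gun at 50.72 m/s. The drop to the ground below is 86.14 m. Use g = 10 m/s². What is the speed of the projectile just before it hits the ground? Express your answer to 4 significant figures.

Fall time: t = √(2 × 86.14 / 10) = 4.1507 s.
At impact: v_x = 50.72 m/s (unchanged), v_y = g t = 10 × 4.1507 = 41.507 m/s.
Speed = √(v_x² + v_y²) = √(2572.5 + 1722.8) = 65.54 m/s.

65.54 m/s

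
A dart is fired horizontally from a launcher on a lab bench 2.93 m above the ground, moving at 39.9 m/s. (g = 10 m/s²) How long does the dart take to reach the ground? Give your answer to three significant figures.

0.766 s

The horizontal speed doesn't affect the fall. With v_y0 = 0, h = ½ g t².
t = √(2 × 2.93 / 10) = √0.5860 = 0.766 s.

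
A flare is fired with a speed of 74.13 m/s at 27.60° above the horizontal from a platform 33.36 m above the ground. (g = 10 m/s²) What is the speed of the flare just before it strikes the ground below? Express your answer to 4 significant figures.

v_x = 74.13 cos 27.60° = 65.694 m/s is unchanged throughout.
For the vertical component, v_y² = v_y0² + 2 g h = (34.344)² + 2×10×33.36 = 1846.7, so |v_y| = 42.973 m/s.
Impact speed = √(v_x² + v_y²) = √(4315.7 + 1846.7) = 78.50 m/s.

78.50 m/s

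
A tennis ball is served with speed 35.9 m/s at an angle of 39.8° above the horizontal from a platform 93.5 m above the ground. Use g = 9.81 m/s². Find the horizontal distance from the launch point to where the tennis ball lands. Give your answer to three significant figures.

201 m

Components: v_x = 35.9 cos 39.8° = 27.58 m/s, v_y = 35.9 sin 39.8° = 22.98 m/s.
Vertical: 0 = 93.5 + 22.98 t − ½(9.81) t² ⇒ 4.905 t² − 22.98 t − 93.5 = 0.
t = [22.98 + √(528.1 + 1834)] / 9.810 = 7.297 s.
Horizontal: R = v_x · t = 27.58 × 7.297 = 201 m.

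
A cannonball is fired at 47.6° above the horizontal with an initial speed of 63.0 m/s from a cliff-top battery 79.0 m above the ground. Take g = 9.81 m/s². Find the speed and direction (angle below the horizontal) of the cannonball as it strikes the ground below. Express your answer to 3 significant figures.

74.3 m/s at 55.1° below the horizontal

v_x = 63.0 cos 47.6° = 42.48 m/s (constant).
|v_y| at impact = √((46.52)² + 2×9.81×79.0) = 60.94 m/s.
Speed = √(42.48² + 60.94²) = 74.3 m/s; angle = arctan(60.94/42.48) = 55.1° below horizontal.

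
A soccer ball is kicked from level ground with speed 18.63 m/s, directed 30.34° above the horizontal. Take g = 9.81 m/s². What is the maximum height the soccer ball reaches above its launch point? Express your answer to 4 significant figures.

4.514 m

Vertical component of launch velocity: v_y = 18.63 sin 30.34° = 9.4106 m/s.
At the highest point the vertical velocity is zero, so v_y² = 2 g h_max.
h_max = (9.4106)² / (2 × 9.81) = 88.559 / 19.62 = 4.514 m.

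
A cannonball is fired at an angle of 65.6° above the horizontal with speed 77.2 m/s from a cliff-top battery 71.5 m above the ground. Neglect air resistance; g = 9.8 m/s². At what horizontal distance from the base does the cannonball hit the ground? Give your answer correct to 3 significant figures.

488 m

Components: v_x = 77.2 cos 65.6° = 31.89 m/s, v_y = 77.2 sin 65.6° = 70.30 m/s.
Vertical: 0 = 71.5 + 70.30 t − ½(9.8) t² ⇒ 4.900 t² − 70.30 t − 71.5 = 0.
t = [70.30 + √(4942 + 1401)] / 9.800 = 15.30 s.
Horizontal: R = v_x · t = 31.89 × 15.30 = 488 m.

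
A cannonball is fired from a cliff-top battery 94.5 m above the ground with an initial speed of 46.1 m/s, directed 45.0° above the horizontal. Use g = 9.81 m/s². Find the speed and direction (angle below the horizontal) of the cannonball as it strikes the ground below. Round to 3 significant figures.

v_x = 46.1 cos 45.0° = 32.60 m/s (constant).
|v_y| at impact = √((32.60)² + 2×9.81×94.5) = 54.01 m/s.
Speed = √(32.60² + 54.01²) = 63.1 m/s; angle = arctan(54.01/32.60) = 58.9° below horizontal.

63.1 m/s at 58.9° below the horizontal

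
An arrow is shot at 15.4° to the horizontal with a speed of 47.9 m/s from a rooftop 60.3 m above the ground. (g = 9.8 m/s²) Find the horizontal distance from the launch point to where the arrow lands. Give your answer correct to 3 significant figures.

233 m

Components: v_x = 47.9 cos 15.4° = 46.18 m/s, v_y = 47.9 sin 15.4° = 12.72 m/s.
Vertical: 0 = 60.3 + 12.72 t − ½(9.8) t² ⇒ 4.900 t² − 12.72 t − 60.3 = 0.
t = [12.72 + √(161.8 + 1182)] / 9.800 = 5.039 s.
Horizontal: R = v_x · t = 46.18 × 5.039 = 233 m.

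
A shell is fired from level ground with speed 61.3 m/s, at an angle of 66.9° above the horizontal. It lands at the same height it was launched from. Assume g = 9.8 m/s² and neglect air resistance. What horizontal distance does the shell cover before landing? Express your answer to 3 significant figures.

Components: v_x = 61.3 cos 66.9° = 24.05 m/s, v_y = 61.3 sin 66.9° = 56.39 m/s.
Time of flight (same landing height): t = 2 v_y / g = 2 × 56.39 / 9.8 = 11.51 s.
Range: R = v_x · t = 24.05 × 11.51 = 277 m.

277 m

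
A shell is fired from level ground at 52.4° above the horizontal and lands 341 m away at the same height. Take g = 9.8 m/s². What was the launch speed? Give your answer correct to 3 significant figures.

On level ground, R = v₀² sin(2θ) / g, so v₀ = √(R g / sin 2θ).
sin(2 × 52.4°) = 0.9668.
v₀ = √(341 × 9.8 / 0.9668) = √3457 = 58.8 m/s.

58.8 m/s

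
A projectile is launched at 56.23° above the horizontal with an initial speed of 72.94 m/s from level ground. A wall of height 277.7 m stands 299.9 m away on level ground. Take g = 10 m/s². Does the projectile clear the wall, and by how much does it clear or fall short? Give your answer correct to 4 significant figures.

No — it falls 102.8 m short of clearing the wall.

v_x = 72.94 cos 56.23° = 40.544 m/s; v_y0 = 72.94 sin 56.23° = 60.633 m/s.
Time to reach the wall: t = 299.9 / 40.544 = 7.3969 s.
Height at that point: y = 60.633×7.3969 − 5.000×7.3969² = 174.93 m.
That is 277.7 − 174.93 = 102.8 m below the top of the wall, so the projectile does not clear it.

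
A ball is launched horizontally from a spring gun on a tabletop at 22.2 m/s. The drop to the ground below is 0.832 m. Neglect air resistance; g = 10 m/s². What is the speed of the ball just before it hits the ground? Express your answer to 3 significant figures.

Fall time: t = √(2 × 0.832 / 10) = 0.4079 s.
At impact: v_x = 22.2 m/s (unchanged), v_y = g t = 10 × 0.4079 = 4.079 m/s.
Speed = √(v_x² + v_y²) = √(492.8 + 16.64) = 22.6 m/s.

22.6 m/s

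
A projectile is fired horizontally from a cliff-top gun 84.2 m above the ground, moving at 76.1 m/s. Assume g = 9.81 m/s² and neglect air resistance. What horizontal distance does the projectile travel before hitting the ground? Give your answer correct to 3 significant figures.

Initial vertical velocity is zero, so the fall time comes from h = ½ g t²: t = √(2 × 84.2 / 9.81) = 4.143 s.
Horizontal motion is uniform at 76.1 m/s, so x = 76.1 × 4.143 = 315 m.

315 m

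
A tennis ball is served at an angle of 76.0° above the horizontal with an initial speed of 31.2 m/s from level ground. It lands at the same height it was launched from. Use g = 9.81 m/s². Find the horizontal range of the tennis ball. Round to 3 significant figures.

46.6 m

For level ground, R = v₀² sin(2θ) / g.
sin(2 × 76.0°) = sin 152.0° = 0.4695.
R = (31.2)² × 0.4695 / 9.81 = 46.6 m.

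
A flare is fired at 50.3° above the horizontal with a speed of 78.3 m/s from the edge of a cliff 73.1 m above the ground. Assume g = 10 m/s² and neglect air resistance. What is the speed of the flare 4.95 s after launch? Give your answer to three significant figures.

51.2 m/s

v_x = 78.3 cos 50.3° = 50.02 m/s (constant).
v_y(t) = 78.3 sin 50.3° − g t = 60.24 − 10 × 4.95 = 10.74 m/s.
Speed = √(v_x² + v_y²) = √(2502 + 115.3) = 51.2 m/s.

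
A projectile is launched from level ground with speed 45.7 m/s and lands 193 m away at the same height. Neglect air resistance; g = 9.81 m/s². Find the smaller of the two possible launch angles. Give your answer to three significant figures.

32.5°

Level-ground range: R = v₀² sin(2θ)/g ⇒ sin 2θ = R g / v₀² = 193×9.81/45.7² = 0.9066.
2θ = arcsin(0.9066) = 65.04° or 180° − 65.04° = 114.96°.
So θ = 32.5° or θ = 57.5°.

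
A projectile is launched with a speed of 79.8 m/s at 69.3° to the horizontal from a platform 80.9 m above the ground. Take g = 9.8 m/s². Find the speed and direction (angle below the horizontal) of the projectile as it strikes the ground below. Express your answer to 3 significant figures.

v_x = 79.8 cos 69.3° = 28.21 m/s (constant).
|v_y| at impact = √((74.65)² + 2×9.8×80.9) = 84.61 m/s.
Speed = √(28.21² + 84.61²) = 89.2 m/s; angle = arctan(84.61/28.21) = 71.6° below horizontal.

89.2 m/s at 71.6° below the horizontal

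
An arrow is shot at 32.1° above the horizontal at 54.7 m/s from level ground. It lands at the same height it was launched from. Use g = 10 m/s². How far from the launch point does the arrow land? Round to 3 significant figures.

269 m

For level ground, R = v₀² sin(2θ) / g.
sin(2 × 32.1°) = sin 64.20° = 0.9003.
R = (54.7)² × 0.9003 / 10 = 269 m.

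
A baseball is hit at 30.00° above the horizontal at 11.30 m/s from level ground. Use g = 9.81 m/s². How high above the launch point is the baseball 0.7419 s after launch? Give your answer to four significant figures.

v_y0 = 11.30 sin 30.00° = 5.6500 m/s.
y(t) = v_y0 t − ½ g t² = 5.6500×0.7419 − 4.905×0.7419² = 1.492 m.

1.492 m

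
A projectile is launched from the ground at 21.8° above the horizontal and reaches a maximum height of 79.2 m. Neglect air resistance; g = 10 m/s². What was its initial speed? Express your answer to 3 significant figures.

At maximum height v_y = 0, so (v₀ sin θ)² = 2 g H.
v₀ sin 21.8° = √(2 × 10 × 79.2) = 39.80 m/s.
v₀ = 39.80 / sin 21.8° = 39.80 / 0.3714 = 107 m/s.

107 m/s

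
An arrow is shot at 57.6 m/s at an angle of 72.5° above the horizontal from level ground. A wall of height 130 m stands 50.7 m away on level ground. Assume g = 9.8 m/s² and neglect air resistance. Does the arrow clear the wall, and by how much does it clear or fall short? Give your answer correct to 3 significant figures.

No — it falls 11.2 m short of clearing the wall.

v_x = 57.6 cos 72.5° = 17.32 m/s; v_y0 = 57.6 sin 72.5° = 54.93 m/s.
Time to reach the wall: t = 50.7 / 17.32 = 2.927 s.
Height at that point: y = 54.93×2.927 − 4.900×2.927² = 118.8 m.
That is 130 − 118.8 = 11.2 m below the top of the wall, so the arrow does not clear it.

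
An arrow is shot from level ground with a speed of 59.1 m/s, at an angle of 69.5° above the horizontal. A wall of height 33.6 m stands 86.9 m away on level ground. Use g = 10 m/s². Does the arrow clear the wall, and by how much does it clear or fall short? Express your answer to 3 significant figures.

Yes — it clears the wall by 111 m.

v_x = 59.1 cos 69.5° = 20.70 m/s; v_y0 = 59.1 sin 69.5° = 55.36 m/s.
Time to reach the wall: t = 86.9 / 20.70 = 4.198 s.
Height at that point: y = 55.36×4.198 − 5.000×4.198² = 144.3 m.
That is 144.3 − 33.6 = 111 m above the top of the wall, so the arrow clears it.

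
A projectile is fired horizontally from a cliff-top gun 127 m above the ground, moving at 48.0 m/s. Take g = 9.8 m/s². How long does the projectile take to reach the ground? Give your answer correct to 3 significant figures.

The horizontal speed doesn't affect the fall. With v_y0 = 0, h = ½ g t².
t = √(2 × 127 / 9.8) = √25.92 = 5.09 s.

5.09 s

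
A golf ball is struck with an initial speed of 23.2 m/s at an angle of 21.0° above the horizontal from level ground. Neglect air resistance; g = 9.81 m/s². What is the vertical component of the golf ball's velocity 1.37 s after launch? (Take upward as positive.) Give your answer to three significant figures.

Initial vertical component: v_y0 = 23.2 sin 21.0° = 8.314 m/s.
v_y(t) = v_y0 − g t = 8.314 − 9.81 × 1.37 = -5.13 m/s.

-5.13 m/s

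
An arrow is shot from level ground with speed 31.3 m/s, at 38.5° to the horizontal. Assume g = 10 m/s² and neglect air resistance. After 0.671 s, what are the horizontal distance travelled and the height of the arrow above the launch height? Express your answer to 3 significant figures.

v_x = 31.3 cos 38.5° = 24.50 m/s; v_y0 = 31.3 sin 38.5° = 19.48 m/s.
x = v_x t = 24.50 × 0.671 = 16.4 m.
y = v_y0 t − ½ g t² = 19.48×0.671 − 5.000×0.671² = 10.8 m.

x = 16.4 m, y = 10.8 m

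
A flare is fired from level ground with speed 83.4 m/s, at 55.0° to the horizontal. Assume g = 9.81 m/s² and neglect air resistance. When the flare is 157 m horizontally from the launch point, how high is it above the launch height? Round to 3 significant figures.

v_x = 83.4 cos 55.0° = 47.84 m/s, v_y0 = 83.4 sin 55.0° = 68.32 m/s.
Time to reach x = 157 m: t = x / v_x = 157 / 47.84 = 3.282 s.
y = v_y0 t − ½ g t² = 68.32×3.282 − 4.905×3.282² = 171 m.

171 m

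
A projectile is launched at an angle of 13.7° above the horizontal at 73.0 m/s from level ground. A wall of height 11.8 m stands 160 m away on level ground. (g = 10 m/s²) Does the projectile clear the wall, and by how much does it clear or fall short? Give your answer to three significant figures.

v_x = 73.0 cos 13.7° = 70.92 m/s; v_y0 = 73.0 sin 13.7° = 17.29 m/s.
Time to reach the wall: t = 160 / 70.92 = 2.256 s.
Height at that point: y = 17.29×2.256 − 5.000×2.256² = 13.56 m.
That is 13.56 − 11.8 = 1.76 m above the top of the wall, so the projectile clears it.

Yes — it clears the wall by 1.76 m.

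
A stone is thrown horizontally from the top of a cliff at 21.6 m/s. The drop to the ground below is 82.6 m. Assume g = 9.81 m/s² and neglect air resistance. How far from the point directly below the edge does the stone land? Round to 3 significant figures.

88.6 m

Initial vertical velocity is zero, so the fall time comes from h = ½ g t²: t = √(2 × 82.6 / 9.81) = 4.104 s.
Horizontal motion is uniform at 21.6 m/s, so x = 21.6 × 4.104 = 88.6 m.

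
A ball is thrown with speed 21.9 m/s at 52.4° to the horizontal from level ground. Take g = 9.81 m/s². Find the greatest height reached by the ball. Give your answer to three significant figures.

15.3 m

Vertical component of launch velocity: v_y = 21.9 sin 52.4° = 17.35 m/s.
At the highest point the vertical velocity is zero, so v_y² = 2 g h_max.
h_max = (17.35)² / (2 × 9.81) = 301.0 / 19.62 = 15.3 m.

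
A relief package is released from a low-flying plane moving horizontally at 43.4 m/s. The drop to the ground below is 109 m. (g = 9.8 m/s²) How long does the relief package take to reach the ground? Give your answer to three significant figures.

4.72 s

The horizontal speed doesn't affect the fall. With v_y0 = 0, h = ½ g t².
t = √(2 × 109 / 9.8) = √22.24 = 4.72 s.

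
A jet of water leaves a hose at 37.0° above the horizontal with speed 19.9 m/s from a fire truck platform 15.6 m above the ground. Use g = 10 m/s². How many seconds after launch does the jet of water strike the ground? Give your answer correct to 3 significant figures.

Vertical component: v_y = 19.9 sin 37.0° = 11.98 m/s.
Taking up as positive with launch at y = 15.6 m, landing at y = 0: 0 = 15.6 + 11.98 t − ½(10) t².
Solving 5.000 t² − 11.98 t − 15.6 = 0 gives t = [11.98 + √(11.98² + 4·5.000·15.6)] / 10.00 = 3.33 s.

3.33 s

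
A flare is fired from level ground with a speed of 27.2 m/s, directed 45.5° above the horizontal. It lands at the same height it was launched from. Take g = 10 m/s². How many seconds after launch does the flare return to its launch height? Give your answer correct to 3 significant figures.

Vertical component: v_y = 27.2 sin 45.5° = 19.40 m/s.
For a projectile landing at launch height, time of flight is t = 2 v_y / g = 2 × 19.40 / 10 = 3.88 s.

3.88 s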